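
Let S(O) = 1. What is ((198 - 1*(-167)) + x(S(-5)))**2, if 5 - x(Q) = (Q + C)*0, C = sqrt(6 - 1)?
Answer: 136900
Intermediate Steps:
C = sqrt(5) ≈ 2.2361
x(Q) = 5 (x(Q) = 5 - (Q + sqrt(5))*0 = 5 - 1*0 = 5 + 0 = 5)
((198 - 1*(-167)) + x(S(-5)))**2 = ((198 - 1*(-167)) + 5)**2 = ((198 + 167) + 5)**2 = (365 + 5)**2 = 370**2 = 136900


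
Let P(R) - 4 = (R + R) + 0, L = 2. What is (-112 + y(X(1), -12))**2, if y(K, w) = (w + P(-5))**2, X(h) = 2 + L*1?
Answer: 44944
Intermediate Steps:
P(R) = 4 + 2*R (P(R) = 4 + ((R + R) + 0) = 4 + (2*R + 0) = 4 + 2*R)
X(h) = 4 (X(h) = 2 + 2*1 = 2 + 2 = 4)
y(K, w) = (-6 + w)**2 (y(K, w) = (w + (4 + 2*(-5)))**2 = (w + (4 - 10))**2 = (w - 6)**2 = (-6 + w)**2)
(-112 + y(X(1), -12))**2 = (-112 + (-6 - 12)**2)**2 = (-112 + (-18)**2)**2 = (-112 + 324)**2 = 212**2 = 44944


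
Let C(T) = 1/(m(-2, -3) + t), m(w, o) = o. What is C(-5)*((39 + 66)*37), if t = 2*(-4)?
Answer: -3885/11 ≈ -353.18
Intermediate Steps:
t = -8
C(T) = -1/11 (C(T) = 1/(-3 - 8) = 1/(-11) = -1/11)
C(-5)*((39 + 66)*37) = -(39 + 66)*37/11 = -105*37/11 = -1/11*3885 = -3885/11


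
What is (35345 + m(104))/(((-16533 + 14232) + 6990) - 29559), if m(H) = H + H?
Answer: -11851/8290 ≈ -1.4296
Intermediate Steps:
m(H) = 2*H
(35345 + m(104))/(((-16533 + 14232) + 6990) - 29559) = (35345 + 2*104)/(((-16533 + 14232) + 6990) - 29559) = (35345 + 208)/((-2301 + 6990) - 29559) = 35553/(4689 - 29559) = 35553/(-24870) = 35553*(-1/24870) = -11851/8290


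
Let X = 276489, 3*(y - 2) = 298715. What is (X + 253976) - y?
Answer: 1292674/3 ≈ 4.3089e+5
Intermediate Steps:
y = 298721/3 (y = 2 + (1/3)*298715 = 2 + 298715/3 = 298721/3 ≈ 99574.)
(X + 253976) - y = (276489 + 253976) - 1*298721/3 = 530465 - 298721/3 = 1292674/3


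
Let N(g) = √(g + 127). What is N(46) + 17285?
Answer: 17285 + √173 ≈ 17298.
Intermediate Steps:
N(g) = √(127 + g)
N(46) + 17285 = √(127 + 46) + 17285 = √173 + 17285 = 17285 + √173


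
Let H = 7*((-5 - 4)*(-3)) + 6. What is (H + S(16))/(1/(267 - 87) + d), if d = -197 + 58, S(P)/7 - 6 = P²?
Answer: -365220/25019 ≈ -14.598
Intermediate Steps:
S(P) = 42 + 7*P²
d = -139
H = 195 (H = 7*(-9*(-3)) + 6 = 7*27 + 6 = 189 + 6 = 195)
(H + S(16))/(1/(267 - 87) + d) = (195 + (42 + 7*16²))/(1/(267 - 87) - 139) = (195 + (42 + 7*256))/(1/180 - 139) = (195 + (42 + 1792))/(1/180 - 139) = (195 + 1834)/(-25019/180) = 2029*(-180/25019) = -365220/25019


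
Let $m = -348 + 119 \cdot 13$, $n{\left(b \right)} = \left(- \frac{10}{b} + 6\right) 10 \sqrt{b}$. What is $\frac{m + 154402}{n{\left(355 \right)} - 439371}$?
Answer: $- \frac{4854026254941}{13706238282511} - \frac{659748240 \sqrt{355}}{13706238282511} \approx -0.35505$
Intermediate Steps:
$n{\left(b \right)} = \sqrt{b} \left(60 - \frac{100}{b}\right)$ ($n{\left(b \right)} = \left(6 - \frac{10}{b}\right) 10 \sqrt{b} = \left(60 - \frac{100}{b}\right) \sqrt{b} = \sqrt{b} \left(60 - \frac{100}{b}\right)$)
$m = 1199$ ($m = -348 + 1547 = 1199$)
$\frac{m + 154402}{n{\left(355 \right)} - 439371} = \frac{1199 + 154402}{\frac{20 \left(-5 + 3 \cdot 355\right)}{\sqrt{355}} - 439371} = \frac{155601}{20 \frac{\sqrt{355}}{355} \left(-5 + 1065\right) - 439371} = \frac{155601}{20 \frac{\sqrt{355}}{355} \cdot 1060 - 439371} = \frac{155601}{\frac{4240 \sqrt{355}}{71} - 439371} = \frac{155601}{-439371 + \frac{4240 \sqrt{355}}{71}}$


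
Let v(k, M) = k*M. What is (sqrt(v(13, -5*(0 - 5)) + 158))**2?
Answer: 483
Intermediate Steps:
v(k, M) = M*k
(sqrt(v(13, -5*(0 - 5)) + 158))**2 = (sqrt(-5*(0 - 5)*13 + 158))**2 = (sqrt(-5*(-5)*13 + 158))**2 = (sqrt(25*13 + 158))**2 = (sqrt(325 + 158))**2 = (sqrt(483))**2 = 483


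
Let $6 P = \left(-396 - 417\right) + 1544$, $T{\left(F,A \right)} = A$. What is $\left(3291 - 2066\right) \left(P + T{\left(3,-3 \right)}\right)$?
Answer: $\frac{873425}{6} \approx 1.4557 \cdot 10^{5}$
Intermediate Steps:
$P = \frac{731}{6}$ ($P = \frac{\left(-396 - 417\right) + 1544}{6} = \frac{-813 + 1544}{6} = \frac{1}{6} \cdot 731 = \frac{731}{6} \approx 121.83$)
$\left(3291 - 2066\right) \left(P + T{\left(3,-3 \right)}\right) = \left(3291 - 2066\right) \left(\frac{731}{6} - 3\right) = 1225 \cdot \frac{713}{6} = \frac{873425}{6}$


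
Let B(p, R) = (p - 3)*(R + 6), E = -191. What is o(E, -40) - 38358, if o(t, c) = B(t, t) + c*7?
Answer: -2748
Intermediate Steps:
B(p, R) = (-3 + p)*(6 + R)
o(t, c) = -18 + t² + 3*t + 7*c (o(t, c) = (-18 - 3*t + 6*t + t*t) + c*7 = (-18 - 3*t + 6*t + t²) + 7*c = (-18 + t² + 3*t) + 7*c = -18 + t² + 3*t + 7*c)
o(E, -40) - 38358 = (-18 + (-191)² + 3*(-191) + 7*(-40)) - 38358 = (-18 + 36481 - 573 - 280) - 38358 = 35610 - 38358 = -2748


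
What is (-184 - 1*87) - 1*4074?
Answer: -4345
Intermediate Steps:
(-184 - 1*87) - 1*4074 = (-184 - 87) - 4074 = -271 - 4074 = -4345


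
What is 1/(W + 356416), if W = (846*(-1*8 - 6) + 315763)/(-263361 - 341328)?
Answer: 604689/215520530705 ≈ 2.8057e-6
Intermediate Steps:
W = -303919/604689 (W = (846*(-8 - 6) + 315763)/(-604689) = (846*(-14) + 315763)*(-1/604689) = (-11844 + 315763)*(-1/604689) = 303919*(-1/604689) = -303919/604689 ≈ -0.50260)
1/(W + 356416) = 1/(-303919/604689 + 356416) = 1/(215520530705/604689) = 604689/215520530705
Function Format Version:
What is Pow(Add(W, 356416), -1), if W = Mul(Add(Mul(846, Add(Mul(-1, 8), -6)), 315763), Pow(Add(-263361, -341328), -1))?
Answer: Rational(604689, 215520530705) ≈ 2.8057e-6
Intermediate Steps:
W = Rational(-303919, 604689) (W = Mul(Add(Mul(846, Add(-8, -6)), 315763), Pow(-604689, -1)) = Mul(Add(Mul(846, -14), 315763), Rational(-1, 604689)) = Mul(Add(-11844, 315763), Rational(-1, 604689)) = Mul(303919, Rational(-1, 604689)) = Rational(-303919, 604689) ≈ -0.50260)
Pow(Add(W, 356416), -1) = Pow(Add(Rational(-303919, 604689), 356416), -1) = Pow(Rational(215520530705, 604689), -1) = Rational(604689, 215520530705)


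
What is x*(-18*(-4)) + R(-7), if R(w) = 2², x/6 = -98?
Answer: -42332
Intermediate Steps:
x = -588 (x = 6*(-98) = -588)
R(w) = 4
x*(-18*(-4)) + R(-7) = -(-10584)*(-4) + 4 = -588*72 + 4 = -42336 + 4 = -42332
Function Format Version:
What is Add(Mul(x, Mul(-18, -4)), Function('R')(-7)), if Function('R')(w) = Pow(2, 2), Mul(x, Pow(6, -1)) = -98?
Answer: -42332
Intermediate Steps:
x = -588 (x = Mul(6, -98) = -588)
Function('R')(w) = 4
Add(Mul(x, Mul(-18, -4)), Function('R')(-7)) = Add(Mul(-588, Mul(-18, -4)), 4) = Add(Mul(-588, 72), 4) = Add(-42336, 4) = -42332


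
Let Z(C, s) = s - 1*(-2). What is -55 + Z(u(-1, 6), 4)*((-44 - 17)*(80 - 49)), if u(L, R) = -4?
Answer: -11401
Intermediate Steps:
Z(C, s) = 2 + s (Z(C, s) = s + 2 = 2 + s)
-55 + Z(u(-1, 6), 4)*((-44 - 17)*(80 - 49)) = -55 + (2 + 4)*((-44 - 17)*(80 - 49)) = -55 + 6*(-61*31) = -55 + 6*(-1891) = -55 - 11346 = -11401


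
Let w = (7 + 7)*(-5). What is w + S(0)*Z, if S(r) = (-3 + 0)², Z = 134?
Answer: 1136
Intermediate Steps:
w = -70 (w = 14*(-5) = -70)
S(r) = 9 (S(r) = (-3)² = 9)
w + S(0)*Z = -70 + 9*134 = -70 + 1206 = 1136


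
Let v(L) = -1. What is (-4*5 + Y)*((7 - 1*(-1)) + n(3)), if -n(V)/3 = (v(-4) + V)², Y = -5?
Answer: 100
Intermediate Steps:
n(V) = -3*(-1 + V)²
(-4*5 + Y)*((7 - 1*(-1)) + n(3)) = (-4*5 - 5)*((7 - 1*(-1)) - 3*(-1 + 3)²) = (-20 - 5)*((7 + 1) - 3*2²) = -25*(8 - 3*4) = -25*(8 - 12) = -25*(-4) = 100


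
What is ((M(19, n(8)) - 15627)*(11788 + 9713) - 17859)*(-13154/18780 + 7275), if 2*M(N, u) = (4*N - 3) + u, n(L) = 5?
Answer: -7631461493470277/3130 ≈ -2.4382e+12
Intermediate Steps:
M(N, u) = -3/2 + u/2 + 2*N (M(N, u) = ((4*N - 3) + u)/2 = ((-3 + 4*N) + u)/2 = (-3 + u + 4*N)/2 = -3/2 + u/2 + 2*N)
((M(19, n(8)) - 15627)*(11788 + 9713) - 17859)*(-13154/18780 + 7275) = (((-3/2 + (½)*5 + 2*19) - 15627)*(11788 + 9713) - 17859)*(-13154/18780 + 7275) = (((-3/2 + 5/2 + 38) - 15627)*21501 - 17859)*(-13154*1/18780 + 7275) = ((39 - 15627)*21501 - 17859)*(-6577/9390 + 7275) = (-15588*21501 - 17859)*(68305673/9390) = (-335157588 - 17859)*(68305673/9390) = -335175447*68305673/9390 = -7631461493470277/3130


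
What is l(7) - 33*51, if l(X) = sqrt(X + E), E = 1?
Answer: -1683 + 2*sqrt(2) ≈ -1680.2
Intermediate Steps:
l(X) = sqrt(1 + X) (l(X) = sqrt(X + 1) = sqrt(1 + X))
l(7) - 33*51 = sqrt(1 + 7) - 33*51 = sqrt(8) - 1683 = 2*sqrt(2) - 1683 = -1683 + 2*sqrt(2)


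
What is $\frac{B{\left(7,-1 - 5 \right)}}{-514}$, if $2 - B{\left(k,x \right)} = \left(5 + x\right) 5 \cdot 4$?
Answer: $- \frac{11}{257} \approx -0.042802$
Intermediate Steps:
$B{\left(k,x \right)} = -98 - 20 x$ ($B{\left(k,x \right)} = 2 - \left(5 + x\right) 5 \cdot 4 = 2 - \left(5 + x\right) 20 = 2 - \left(100 + 20 x\right) = -98 - 20 x$)
$\frac{B{\left(7,-1 - 5 \right)}}{-514} = \frac{-98 - 20 \left(-1 - 5\right)}{-514} = \left(-98 - -120\right) \left(- \frac{1}{514}\right) = \left(-98 + 120\right) \left(- \frac{1}{514}\right) = 22 \left(- \frac{1}{514}\right) = - \frac{11}{257}$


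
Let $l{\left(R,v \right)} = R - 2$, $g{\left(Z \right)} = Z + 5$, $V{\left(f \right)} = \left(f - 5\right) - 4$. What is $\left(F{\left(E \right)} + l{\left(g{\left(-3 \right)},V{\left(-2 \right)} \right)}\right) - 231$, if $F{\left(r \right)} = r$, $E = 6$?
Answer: $-225$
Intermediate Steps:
$V{\left(f \right)} = -9 + f$ ($V{\left(f \right)} = \left(-5 + f\right) - 4 = -9 + f$)
$g{\left(Z \right)} = 5 + Z$
$l{\left(R,v \right)} = -2 + R$ ($l{\left(R,v \right)} = R - 2 = -2 + R$)
$\left(F{\left(E \right)} + l{\left(g{\left(-3 \right)},V{\left(-2 \right)} \right)}\right) - 231 = \left(6 + \left(-2 + \left(5 - 3\right)\right)\right) - 231 = \left(6 + \left(-2 + 2\right)\right) - 231 = \left(6 + 0\right) - 231 = 6 - 231 = -225$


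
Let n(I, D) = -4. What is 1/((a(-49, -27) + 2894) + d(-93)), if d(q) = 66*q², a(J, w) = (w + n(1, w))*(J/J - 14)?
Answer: 1/574131 ≈ 1.7418e-6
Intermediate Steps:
a(J, w) = 52 - 13*w (a(J, w) = (w - 4)*(J/J - 14) = (-4 + w)*(1 - 14) = (-4 + w)*(-13) = 52 - 13*w)
1/((a(-49, -27) + 2894) + d(-93)) = 1/(((52 - 13*(-27)) + 2894) + 66*(-93)²) = 1/(((52 + 351) + 2894) + 66*8649) = 1/((403 + 2894) + 570834) = 1/(3297 + 570834) = 1/574131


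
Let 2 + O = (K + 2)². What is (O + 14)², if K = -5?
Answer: 441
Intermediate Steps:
O = 7 (O = -2 + (-5 + 2)² = -2 + (-3)² = -2 + 9 = 7)
(O + 14)² = (7 + 14)² = 21² = 441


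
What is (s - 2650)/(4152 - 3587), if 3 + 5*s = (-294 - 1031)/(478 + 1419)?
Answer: -25142266/5359025 ≈ -4.6916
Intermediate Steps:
s = -7016/9485 (s = -⅗ + ((-294 - 1031)/(478 + 1419))/5 = -⅗ + (-1325/1897)/5 = -⅗ + (-1325*1/1897)/5 = -⅗ + (⅕)*(-1325/1897) = -⅗ - 265/1897 = -7016/9485 ≈ -0.73969)
(s - 2650)/(4152 - 3587) = (-7016/9485 - 2650)/(4152 - 3587) = -25142266/9485/565 = -25142266/9485*1/565 = -25142266/5359025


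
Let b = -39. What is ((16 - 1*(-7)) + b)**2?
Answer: 256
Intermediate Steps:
((16 - 1*(-7)) + b)**2 = ((16 - 1*(-7)) - 39)**2 = ((16 + 7) - 39)**2 = (23 - 39)**2 = (-16)**2 = 256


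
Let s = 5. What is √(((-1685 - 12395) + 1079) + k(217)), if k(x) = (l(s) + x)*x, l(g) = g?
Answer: √35173 ≈ 187.54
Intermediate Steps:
k(x) = x*(5 + x) (k(x) = (5 + x)*x = x*(5 + x))
√(((-1685 - 12395) + 1079) + k(217)) = √(((-1685 - 12395) + 1079) + 217*(5 + 217)) = √((-14080 + 1079) + 217*222) = √(-13001 + 48174) = √35173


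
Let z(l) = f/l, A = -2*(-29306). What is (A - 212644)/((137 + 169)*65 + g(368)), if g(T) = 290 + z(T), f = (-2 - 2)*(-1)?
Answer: -14170944/1856561 ≈ -7.6329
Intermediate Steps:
f = 4 (f = -4*(-1) = 4)
A = 58612
z(l) = 4/l
g(T) = 290 + 4/T
(A - 212644)/((137 + 169)*65 + g(368)) = (58612 - 212644)/((137 + 169)*65 + (290 + 4/368)) = -154032/(306*65 + (290 + 4*(1/368))) = -154032/(19890 + (290 + 1/92)) = -154032/(19890 + 26681/92) = -154032/1856561/92 = -154032*92/1856561 = -14170944/1856561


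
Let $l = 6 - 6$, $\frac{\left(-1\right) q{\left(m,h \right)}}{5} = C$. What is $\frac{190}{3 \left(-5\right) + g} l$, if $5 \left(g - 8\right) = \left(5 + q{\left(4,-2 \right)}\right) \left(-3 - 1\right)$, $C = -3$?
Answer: $0$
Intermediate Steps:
$q{\left(m,h \right)} = 15$ ($q{\left(m,h \right)} = \left(-5\right) \left(-3\right) = 15$)
$g = -8$ ($g = 8 + \frac{\left(5 + 15\right) \left(-3 - 1\right)}{5} = 8 + \frac{20 \left(-4\right)}{5} = 8 + \frac{1}{5} \left(-80\right) = 8 - 16 = -8$)
$l = 0$ ($l = 6 - 6 = 0$)
$\frac{190}{3 \left(-5\right) + g} l = \frac{190}{3 \left(-5\right) - 8} \cdot 0 = \frac{190}{-15 - 8} \cdot 0 = \frac{190}{-23} \cdot 0 = 190 \left(- \frac{1}{23}\right) 0 = \left(- \frac{190}{23}\right) 0 = 0$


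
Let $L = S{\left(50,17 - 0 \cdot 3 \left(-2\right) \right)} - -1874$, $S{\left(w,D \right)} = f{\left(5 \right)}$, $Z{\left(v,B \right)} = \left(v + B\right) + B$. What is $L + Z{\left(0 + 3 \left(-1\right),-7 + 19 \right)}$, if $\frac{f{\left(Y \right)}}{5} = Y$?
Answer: $1920$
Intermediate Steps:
$f{\left(Y \right)} = 5 Y$
$Z{\left(v,B \right)} = v + 2 B$ ($Z{\left(v,B \right)} = \left(B + v\right) + B = v + 2 B$)
$S{\left(w,D \right)} = 25$ ($S{\left(w,D \right)} = 5 \cdot 5 = 25$)
$L = 1899$ ($L = 25 - -1874 = 25 + 1874 = 1899$)
$L + Z{\left(0 + 3 \left(-1\right),-7 + 19 \right)} = 1899 + \left(\left(0 + 3 \left(-1\right)\right) + 2 \left(-7 + 19\right)\right) = 1899 + \left(\left(0 - 3\right) + 2 \cdot 12\right) = 1899 + \left(-3 + 24\right) = 1899 + 21 = 1920$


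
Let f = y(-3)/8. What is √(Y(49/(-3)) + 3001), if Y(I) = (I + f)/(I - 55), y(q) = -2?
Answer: √549777770/428 ≈ 54.784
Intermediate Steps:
f = -¼ (f = -2/8 = -2*⅛ = -¼ ≈ -0.25000)
Y(I) = (-¼ + I)/(-55 + I) (Y(I) = (I - ¼)/(I - 55) = (-¼ + I)/(-55 + I))
√(Y(49/(-3)) + 3001) = √((-¼ + 49/(-3))/(-55 + 49/(-3)) + 3001) = √((-¼ + 49*(-⅓))/(-55 + 49*(-⅓)) + 3001) = √((-¼ - 49/3)/(-55 - 49/3) + 3001) = √(-199/12/(-214/3) + 3001) = √(-3/214*(-199/12) + 3001) = √(199/856 + 3001) = √(2569055/856) = √549777770/428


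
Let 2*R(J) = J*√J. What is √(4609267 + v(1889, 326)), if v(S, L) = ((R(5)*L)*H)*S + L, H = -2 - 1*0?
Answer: √(4609593 - 3079070*√5) ≈ 1508.4*I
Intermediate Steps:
R(J) = J^(3/2)/2 (R(J) = (J*√J)/2 = J^(3/2)/2)
H = -2 (H = -2 + 0 = -2)
v(S, L) = L - 5*L*S*√5 (v(S, L) = (((5^(3/2)/2)*L)*(-2))*S + L = ((((5*√5)/2)*L)*(-2))*S + L = (((5*√5/2)*L)*(-2))*S + L = ((5*L*√5/2)*(-2))*S + L = (-5*L*√5)*S + L = -5*L*S*√5 + L = L - 5*L*S*√5)
√(4609267 + v(1889, 326)) = √(4609267 + 326*(1 - 5*1889*√5)) = √(4609267 + 326*(1 - 9445*√5)) = √(4609267 + (326 - 3079070*√5)) = √(4609593 - 3079070*√5)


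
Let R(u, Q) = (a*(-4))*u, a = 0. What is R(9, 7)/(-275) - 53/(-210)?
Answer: 53/210 ≈ 0.25238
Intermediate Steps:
R(u, Q) = 0 (R(u, Q) = (0*(-4))*u = 0*u = 0)
R(9, 7)/(-275) - 53/(-210) = 0/(-275) - 53/(-210) = 0*(-1/275) - 53*(-1/210) = 0 + 53/210 = 53/210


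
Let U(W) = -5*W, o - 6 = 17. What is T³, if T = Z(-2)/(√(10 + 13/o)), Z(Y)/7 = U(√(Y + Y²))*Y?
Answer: 15778000*√138/6561 ≈ 28250.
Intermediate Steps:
o = 23 (o = 6 + 17 = 23)
Z(Y) = -35*Y*√(Y + Y²) (Z(Y) = 7*((-5*√(Y + Y²))*Y) = 7*(-5*Y*√(Y + Y²)) = -35*Y*√(Y + Y²))
T = 70*√138/27 (T = (-35*(-2)*√(-2*(1 - 2)))/(√(10 + 13/23)) = (-35*(-2)*√(-2*(-1)))/(√(10 + 13*(1/23))) = (-35*(-2)*√2)/(√(10 + 13/23)) = (70*√2)/(√(243/23)) = (70*√2)/((9*√69/23)) = (70*√2)*(√69/27) = 70*√138/27 ≈ 30.456)
T³ = (70*√138/27)³ = 15778000*√138/6561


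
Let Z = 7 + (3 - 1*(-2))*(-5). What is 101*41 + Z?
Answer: 4123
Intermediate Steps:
Z = -18 (Z = 7 + (3 + 2)*(-5) = 7 + 5*(-5) = 7 - 25 = -18)
101*41 + Z = 101*41 - 18 = 4141 - 18 = 4123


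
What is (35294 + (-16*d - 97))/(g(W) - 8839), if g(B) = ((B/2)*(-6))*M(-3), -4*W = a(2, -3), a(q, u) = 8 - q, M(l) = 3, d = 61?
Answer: -68442/17651 ≈ -3.8775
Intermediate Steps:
W = -3/2 (W = -(8 - 1*2)/4 = -(8 - 2)/4 = -¼*6 = -3/2 ≈ -1.5000)
g(B) = -9*B (g(B) = ((B/2)*(-6))*3 = -3*B*3 = -9*B)
(35294 + (-16*d - 97))/(g(W) - 8839) = (35294 + (-16*61 - 97))/(-9*(-3/2) - 8839) = (35294 + (-976 - 97))/(27/2 - 8839) = (35294 - 1073)/(-17651/2) = 34221*(-2/17651) = -68442/17651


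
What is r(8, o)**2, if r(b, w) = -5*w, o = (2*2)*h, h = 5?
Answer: 10000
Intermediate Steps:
o = 20 (o = (2*2)*5 = 4*5 = 20)
r(8, o)**2 = (-5*20)**2 = (-100)**2 = 10000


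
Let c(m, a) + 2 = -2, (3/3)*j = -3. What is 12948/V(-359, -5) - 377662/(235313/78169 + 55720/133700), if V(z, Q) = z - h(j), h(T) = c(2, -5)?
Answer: -770140448310442/6986268295 ≈ -1.1024e+5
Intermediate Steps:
j = -3
c(m, a) = -4 (c(m, a) = -2 - 2 = -4)
h(T) = -4
V(z, Q) = 4 + z (V(z, Q) = z - 1*(-4) = z + 4 = 4 + z)
12948/V(-359, -5) - 377662/(235313/78169 + 55720/133700) = 12948/(4 - 359) - 377662/(235313/78169 + 55720/133700) = 12948/(-355) - 377662/(235313*(1/78169) + 55720*(1/133700)) = 12948*(-1/355) - 377662/(18101/6013 + 398/955) = -12948/355 - 377662/19679629/5742415 = -12948/355 - 377662*5742415/19679629 = -12948/355 - 2168691933730/19679629 = -770140448310442/6986268295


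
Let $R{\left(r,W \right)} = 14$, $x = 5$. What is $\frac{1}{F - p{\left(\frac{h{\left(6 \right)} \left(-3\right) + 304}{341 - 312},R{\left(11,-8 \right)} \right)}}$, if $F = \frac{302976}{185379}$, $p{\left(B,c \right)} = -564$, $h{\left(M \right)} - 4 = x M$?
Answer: $\frac{61793}{34952244} \approx 0.0017679$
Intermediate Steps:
$h{\left(M \right)} = 4 + 5 M$
$F = \frac{100992}{61793}$ ($F = 302976 \cdot \frac{1}{185379} = \frac{100992}{61793} \approx 1.6344$)
$\frac{1}{F - p{\left(\frac{h{\left(6 \right)} \left(-3\right) + 304}{341 - 312},R{\left(11,-8 \right)} \right)}} = \frac{1}{\frac{100992}{61793} - -564} = \frac{1}{\frac{100992}{61793} + 564} = \frac{1}{\frac{34952244}{61793}} = \frac{61793}{34952244}$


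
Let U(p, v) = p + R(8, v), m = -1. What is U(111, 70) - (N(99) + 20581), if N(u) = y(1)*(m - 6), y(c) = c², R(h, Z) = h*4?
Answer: -20431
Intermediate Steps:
R(h, Z) = 4*h
U(p, v) = 32 + p (U(p, v) = p + 4*8 = p + 32 = 32 + p)
N(u) = -7 (N(u) = 1²*(-1 - 6) = 1*(-7) = -7)
U(111, 70) - (N(99) + 20581) = (32 + 111) - (-7 + 20581) = 143 - 1*20574 = 143 - 20574 = -20431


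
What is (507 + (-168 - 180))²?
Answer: 25281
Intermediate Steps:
(507 + (-168 - 180))² = (507 - 348)² = 159² = 25281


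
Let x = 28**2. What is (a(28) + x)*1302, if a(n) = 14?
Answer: 1038996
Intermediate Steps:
x = 784
(a(28) + x)*1302 = (14 + 784)*1302 = 798*1302 = 1038996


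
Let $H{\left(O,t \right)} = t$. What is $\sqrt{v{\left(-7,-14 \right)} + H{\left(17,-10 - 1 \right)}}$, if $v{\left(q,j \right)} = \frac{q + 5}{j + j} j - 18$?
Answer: $i \sqrt{30} \approx 5.4772 i$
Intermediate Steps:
$v{\left(q,j \right)} = - \frac{31}{2} + \frac{q}{2}$ ($v{\left(q,j \right)} = \frac{5 + q}{2 j} j - 18 = \left(\frac{5}{2} + \frac{q}{2}\right) - 18 = - \frac{31}{2} + \frac{q}{2}$)
$\sqrt{v{\left(-7,-14 \right)} + H{\left(17,-10 - 1 \right)}} = \sqrt{\left(- \frac{31}{2} + \frac{1}{2} \left(-7\right)\right) - 11} = \sqrt{\left(- \frac{31}{2} - \frac{7}{2}\right) - 11} = \sqrt{-19 - 11} = \sqrt{-30} = i \sqrt{30}$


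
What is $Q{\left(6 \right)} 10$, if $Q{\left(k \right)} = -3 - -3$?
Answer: $0$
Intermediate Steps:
$Q{\left(k \right)} = 0$ ($Q{\left(k \right)} = -3 + 3 = 0$)
$Q{\left(6 \right)} 10 = 0 \cdot 10 = 0$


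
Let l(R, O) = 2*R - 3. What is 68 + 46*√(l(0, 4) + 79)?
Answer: 68 + 92*√19 ≈ 469.02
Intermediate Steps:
l(R, O) = -3 + 2*R
68 + 46*√(l(0, 4) + 79) = 68 + 46*√((-3 + 2*0) + 79) = 68 + 46*√((-3 + 0) + 79) = 68 + 46*√(-3 + 79) = 68 + 46*√76 = 68 + 46*(2*√19) = 68 + 92*√19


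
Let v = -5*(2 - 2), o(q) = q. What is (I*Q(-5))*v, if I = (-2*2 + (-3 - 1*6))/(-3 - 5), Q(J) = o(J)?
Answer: 0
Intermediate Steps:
Q(J) = J
I = 13/8 (I = (-4 + (-3 - 6))/(-8) = -(-4 - 9)/8 = -⅛*(-13) = 13/8 ≈ 1.6250)
v = 0 (v = -5*0 = 0)
(I*Q(-5))*v = ((13/8)*(-5))*0 = -65/8*0 = 0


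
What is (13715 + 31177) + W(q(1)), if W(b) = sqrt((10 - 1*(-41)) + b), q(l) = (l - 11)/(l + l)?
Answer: 44892 + sqrt(46) ≈ 44899.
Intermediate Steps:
q(l) = (-11 + l)/(2*l) (q(l) = (-11 + l)/((2*l)) = (-11 + l)*(1/(2*l)) = (-11 + l)/(2*l))
W(b) = sqrt(51 + b) (W(b) = sqrt((10 + 41) + b) = sqrt(51 + b))
(13715 + 31177) + W(q(1)) = (13715 + 31177) + sqrt(51 + (1/2)*(-11 + 1)/1) = 44892 + sqrt(51 + (1/2)*1*(-10)) = 44892 + sqrt(51 - 5) = 44892 + sqrt(46)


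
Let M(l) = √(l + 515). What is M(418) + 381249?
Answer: 381249 + √933 ≈ 3.8128e+5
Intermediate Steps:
M(l) = √(515 + l)
M(418) + 381249 = √(515 + 418) + 381249 = √933 + 381249 = 381249 + √933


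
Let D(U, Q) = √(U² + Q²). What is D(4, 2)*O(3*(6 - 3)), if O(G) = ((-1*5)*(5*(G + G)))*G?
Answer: -8100*√5 ≈ -18112.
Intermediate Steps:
D(U, Q) = √(Q² + U²)
O(G) = -50*G² (O(G) = (-25*2*G)*G = (-50*G)*G = -50*G²)
D(4, 2)*O(3*(6 - 3)) = √(2² + 4²)*(-50*9*(6 - 3)²) = √(4 + 16)*(-50*(3*3)²) = √20*(-50*9²) = (2*√5)*(-50*81) = (2*√5)*(-4050) = -8100*√5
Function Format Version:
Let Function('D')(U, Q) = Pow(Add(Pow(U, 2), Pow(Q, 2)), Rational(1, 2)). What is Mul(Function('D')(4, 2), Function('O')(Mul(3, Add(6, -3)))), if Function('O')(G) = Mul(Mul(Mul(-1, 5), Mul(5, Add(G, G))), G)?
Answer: Mul(-8100, Pow(5, Rational(1, 2))) ≈ -18112.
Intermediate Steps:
Function('D')(U, Q) = Pow(Add(Pow(Q, 2), Pow(U, 2)), Rational(1, 2))
Function('O')(G) = Mul(-50, Pow(G, 2)) (Function('O')(G) = Mul(Mul(-5, Mul(5, Mul(2, G))), G) = Mul(Mul(-5, Mul(10, G)), G) = Mul(Mul(-50, G), G) = Mul(-50, Pow(G, 2)))
Mul(Function('D')(4, 2), Function('O')(Mul(3, Add(6, -3)))) = Mul(Pow(Add(Pow(2, 2), Pow(4, 2)), Rational(1, 2)), Mul(-50, Pow(Mul(3, Add(6, -3)), 2))) = Mul(Pow(Add(4, 16), Rational(1, 2)), Mul(-50, Pow(Mul(3, 3), 2))) = Mul(Pow(20, Rational(1, 2)), Mul(-50, Pow(9, 2))) = Mul(Mul(2, Pow(5, Rational(1, 2))), Mul(-50, 81)) = Mul(Mul(2, Pow(5, Rational(1, 2))), -4050) = Mul(-8100, Pow(5, Rational(1, 2)))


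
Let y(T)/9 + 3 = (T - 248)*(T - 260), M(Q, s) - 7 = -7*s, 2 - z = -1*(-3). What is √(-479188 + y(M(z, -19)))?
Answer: 5*I*√14503 ≈ 602.14*I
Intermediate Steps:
z = -1 (z = 2 - (-1)*(-3) = 2 - 1*3 = 2 - 3 = -1)
M(Q, s) = 7 - 7*s
y(T) = -27 + 9*(-260 + T)*(-248 + T) (y(T) = -27 + 9*((T - 248)*(T - 260)) = -27 + 9*((-248 + T)*(-260 + T)) = -27 + 9*((-260 + T)*(-248 + T)) = -27 + 9*(-260 + T)*(-248 + T))
√(-479188 + y(M(z, -19))) = √(-479188 + (580293 - 4572*(7 - 7*(-19)) + 9*(7 - 7*(-19))²)) = √(-479188 + (580293 - 4572*(7 + 133) + 9*(7 + 133)²)) = √(-479188 + (580293 - 4572*140 + 9*140²)) = √(-479188 + (580293 - 640080 + 9*19600)) = √(-479188 + (580293 - 640080 + 176400)) = √(-479188 + 116613) = √(-362575) = 5*I*√14503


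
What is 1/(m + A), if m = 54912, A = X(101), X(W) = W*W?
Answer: 1/65113 ≈ 1.5358e-5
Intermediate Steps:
X(W) = W**2
A = 10201 (A = 101**2 = 10201)
1/(m + A) = 1/(54912 + 10201) = 1/65113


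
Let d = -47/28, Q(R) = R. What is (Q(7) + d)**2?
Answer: 22201/784 ≈ 28.318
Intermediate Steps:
d = -47/28 (d = -47*1/28 = -47/28 ≈ -1.6786)
(Q(7) + d)**2 = (7 - 47/28)**2 = (149/28)**2 = 22201/784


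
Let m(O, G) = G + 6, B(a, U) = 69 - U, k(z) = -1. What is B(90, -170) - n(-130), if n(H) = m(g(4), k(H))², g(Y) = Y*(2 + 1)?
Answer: 214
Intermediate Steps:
g(Y) = 3*Y (g(Y) = Y*3 = 3*Y)
m(O, G) = 6 + G
n(H) = 25 (n(H) = (6 - 1)² = 5² = 25)
B(90, -170) - n(-130) = (69 - 1*(-170)) - 1*25 = (69 + 170) - 25 = 239 - 25 = 214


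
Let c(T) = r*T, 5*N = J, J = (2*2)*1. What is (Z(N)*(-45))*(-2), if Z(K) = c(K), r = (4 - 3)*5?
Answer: 360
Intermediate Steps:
J = 4 (J = 4*1 = 4)
r = 5 (r = 1*5 = 5)
N = ⅘ (N = (⅕)*4 = ⅘ ≈ 0.80000)
c(T) = 5*T
Z(K) = 5*K
(Z(N)*(-45))*(-2) = ((5*(⅘))*(-45))*(-2) = (4*(-45))*(-2) = -180*(-2) = 360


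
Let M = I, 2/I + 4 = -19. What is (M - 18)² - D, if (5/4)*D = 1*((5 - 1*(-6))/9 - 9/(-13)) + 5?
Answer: 99525916/309465 ≈ 321.61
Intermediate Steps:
I = -2/23 (I = 2/(-4 - 19) = 2/(-23) = 2*(-1/23) = -2/23 ≈ -0.086957)
M = -2/23 ≈ -0.086957
D = 3236/585 (D = 4*(1*((5 - 1*(-6))/9 - 9/(-13)) + 5)/5 = 4*(1*((5 + 6)*(⅑) - 9*(-1/13)) + 5)/5 = 4*(1*(11*(⅑) + 9/13) + 5)/5 = 4*(1*(11/9 + 9/13) + 5)/5 = 4*(1*(224/117) + 5)/5 = 4*(224/117 + 5)/5 = (⅘)*(809/117) = 3236/585 ≈ 5.5316)
(M - 18)² - D = (-2/23 - 18)² - 1*3236/585 = (-416/23)² - 3236/585 = 173056/529 - 3236/585 = 99525916/309465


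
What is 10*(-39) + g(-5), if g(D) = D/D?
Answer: -389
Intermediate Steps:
g(D) = 1
10*(-39) + g(-5) = 10*(-39) + 1 = -390 + 1 = -389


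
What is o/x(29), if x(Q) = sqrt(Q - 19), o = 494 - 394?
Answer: 10*sqrt(10) ≈ 31.623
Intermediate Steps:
o = 100
x(Q) = sqrt(-19 + Q)
o/x(29) = 100/(sqrt(-19 + 29)) = 100/(sqrt(10)) = 100*(sqrt(10)/10) = 10*sqrt(10)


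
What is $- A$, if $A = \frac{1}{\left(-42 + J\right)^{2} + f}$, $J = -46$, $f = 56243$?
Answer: $- \frac{1}{63987} \approx -1.5628 \cdot 10^{-5}$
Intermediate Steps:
$A = \frac{1}{63987}$ ($A = \frac{1}{\left(-42 - 46\right)^{2} + 56243} = \frac{1}{\left(-88\right)^{2} + 56243} = \frac{1}{7744 + 56243} = \frac{1}{63987} \approx 1.5628 \cdot 10^{-5}$)
$- A = \left(-1\right) \frac{1}{63987} = - \frac{1}{63987}$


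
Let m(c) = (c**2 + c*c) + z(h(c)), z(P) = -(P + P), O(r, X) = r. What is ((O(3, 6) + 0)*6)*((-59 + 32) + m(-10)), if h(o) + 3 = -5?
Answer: 3402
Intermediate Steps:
h(o) = -8 (h(o) = -3 - 5 = -8)
z(P) = -2*P
m(c) = 16 + 2*c**2 (m(c) = (c**2 + c*c) - 2*(-8) = (c**2 + c**2) + 16 = 2*c**2 + 16 = 16 + 2*c**2)
((O(3, 6) + 0)*6)*((-59 + 32) + m(-10)) = ((3 + 0)*6)*((-59 + 32) + (16 + 2*(-10)**2)) = (3*6)*(-27 + (16 + 2*100)) = 18*(-27 + (16 + 200)) = 18*(-27 + 216) = 18*189 = 3402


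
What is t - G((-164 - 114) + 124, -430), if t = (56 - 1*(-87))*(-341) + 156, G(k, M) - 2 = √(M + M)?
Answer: -48609 - 2*I*√215 ≈ -48609.0 - 29.326*I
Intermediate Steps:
G(k, M) = 2 + √2*√M (G(k, M) = 2 + √(M + M) = 2 + √(2*M) = 2 + √2*√M)
t = -48607 (t = (56 + 87)*(-341) + 156 = 143*(-341) + 156 = -48763 + 156 = -48607)
t - G((-164 - 114) + 124, -430) = -48607 - (2 + √2*√(-430)) = -48607 - (2 + √2*(I*√430)) = -48607 - (2 + 2*I*√215) = -48607 + (-2 - 2*I*√215) = -48609 - 2*I*√215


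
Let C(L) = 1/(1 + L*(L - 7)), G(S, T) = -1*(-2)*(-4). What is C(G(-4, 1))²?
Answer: 1/14641 ≈ 6.8301e-5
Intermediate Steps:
G(S, T) = -8 (G(S, T) = 2*(-4) = -8)
C(L) = 1/(1 + L*(-7 + L))
C(G(-4, 1))² = (1/(1 + (-8)² - 7*(-8)))² = (1/(1 + 64 + 56))² = (1/121)² = 1/14641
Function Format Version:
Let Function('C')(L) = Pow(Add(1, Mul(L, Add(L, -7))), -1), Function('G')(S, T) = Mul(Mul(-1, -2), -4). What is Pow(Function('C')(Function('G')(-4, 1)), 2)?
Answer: Rational(1, 14641) ≈ 6.8301e-5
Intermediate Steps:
Function('G')(S, T) = -8 (Function('G')(S, T) = Mul(2, -4) = -8)
Function('C')(L) = Pow(Add(1, Mul(L, Add(-7, L))), -1)
Pow(Function('C')(Function('G')(-4, 1)), 2) = Pow(Pow(Add(1, Pow(-8, 2), Mul(-7, -8)), -1), 2) = Pow(Pow(Add(1, 64, 56), -1), 2) = Pow(Pow(121, -1), 2) = Pow(Rational(1, 121), 2) = Rational(1, 14641)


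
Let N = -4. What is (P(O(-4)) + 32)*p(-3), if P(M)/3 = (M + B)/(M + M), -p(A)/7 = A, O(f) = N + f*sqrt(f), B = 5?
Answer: 5565/8 + 63*I/4 ≈ 695.63 + 15.75*I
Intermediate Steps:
O(f) = -4 + f**(3/2) (O(f) = -4 + f*sqrt(f) = -4 + f**(3/2))
p(A) = -7*A
P(M) = 3*(5 + M)/(2*M) (P(M) = 3*((M + 5)/(M + M)) = 3*((5 + M)/((2*M))) = 3*((5 + M)*(1/(2*M))) = 3*((5 + M)/(2*M)) = 3*(5 + M)/(2*M))
(P(O(-4)) + 32)*p(-3) = (3*(5 + (-4 + (-4)**(3/2)))/(2*(-4 + (-4)**(3/2))) + 32)*(-7*(-3)) = (3*(5 + (-4 - 8*I))/(2*(-4 - 8*I)) + 32)*21 = (3*((-4 + 8*I)/80)*(1 - 8*I)/2 + 32)*21 = (3*(1 - 8*I)*(-4 + 8*I)/160 + 32)*21 = (32 + 3*(1 - 8*I)*(-4 + 8*I)/160)*21 = 672 + 63*(1 - 8*I)*(-4 + 8*I)/160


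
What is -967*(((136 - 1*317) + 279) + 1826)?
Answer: -1860508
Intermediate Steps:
-967*(((136 - 1*317) + 279) + 1826) = -967*(((136 - 317) + 279) + 1826) = -967*((-181 + 279) + 1826) = -967*(98 + 1826) = -967*1924 = -1860508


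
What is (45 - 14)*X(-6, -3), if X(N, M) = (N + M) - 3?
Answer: -372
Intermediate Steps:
X(N, M) = -3 + M + N (X(N, M) = (M + N) - 3 = -3 + M + N)
(45 - 14)*X(-6, -3) = (45 - 14)*(-3 - 3 - 6) = 31*(-12) = -372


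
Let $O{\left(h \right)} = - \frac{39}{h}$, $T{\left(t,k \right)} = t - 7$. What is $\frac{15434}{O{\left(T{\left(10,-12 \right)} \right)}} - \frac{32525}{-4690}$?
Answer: $- \frac{14392527}{12194} \approx -1180.3$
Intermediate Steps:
$T{\left(t,k \right)} = -7 + t$
$\frac{15434}{O{\left(T{\left(10,-12 \right)} \right)}} - \frac{32525}{-4690} = \frac{15434}{\left(-39\right) \frac{1}{-7 + 10}} - \frac{32525}{-4690} = \frac{15434}{\left(-39\right) \frac{1}{3}} - - \frac{6505}{938} = \frac{15434}{\left(-39\right) \frac{1}{3}} + \frac{6505}{938} = \frac{15434}{-13} + \frac{6505}{938} = 15434 \left(- \frac{1}{13}\right) + \frac{6505}{938} = - \frac{15434}{13} + \frac{6505}{938} = - \frac{14392527}{12194}$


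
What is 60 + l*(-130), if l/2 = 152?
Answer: -39460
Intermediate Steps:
l = 304 (l = 2*152 = 304)
60 + l*(-130) = 60 + 304*(-130) = 60 - 39520 = -39460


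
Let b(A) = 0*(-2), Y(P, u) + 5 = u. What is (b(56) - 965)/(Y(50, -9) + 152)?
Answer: -965/138 ≈ -6.9928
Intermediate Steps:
Y(P, u) = -5 + u
b(A) = 0
(b(56) - 965)/(Y(50, -9) + 152) = (0 - 965)/((-5 - 9) + 152) = -965/(-14 + 152) = -965/138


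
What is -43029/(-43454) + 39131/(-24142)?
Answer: -165398089/262266617 ≈ -0.63065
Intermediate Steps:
-43029/(-43454) + 39131/(-24142) = -43029*(-1/43454) + 39131*(-1/24142) = 43029/43454 - 39131/24142 = -165398089/262266617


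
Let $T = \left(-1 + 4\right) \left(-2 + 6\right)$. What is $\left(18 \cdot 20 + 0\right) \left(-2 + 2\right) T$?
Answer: $0$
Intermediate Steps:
$T = 12$ ($T = 3 \cdot 4 = 12$)
$\left(18 \cdot 20 + 0\right) \left(-2 + 2\right) T = \left(18 \cdot 20 + 0\right) \left(-2 + 2\right) 12 = \left(360 + 0\right) 0 \cdot 12 = 360 \cdot 0 = 0$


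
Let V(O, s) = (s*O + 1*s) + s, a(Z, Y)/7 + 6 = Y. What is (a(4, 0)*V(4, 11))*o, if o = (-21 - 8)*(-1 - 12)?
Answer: -1045044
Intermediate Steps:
a(Z, Y) = -42 + 7*Y
V(O, s) = 2*s + O*s (V(O, s) = (O*s + s) + s = (s + O*s) + s = 2*s + O*s)
o = 377 (o = -29*(-13) = 377)
(a(4, 0)*V(4, 11))*o = ((-42 + 7*0)*(11*(2 + 4)))*377 = ((-42 + 0)*(11*6))*377 = -42*66*377 = -2772*377 = -1045044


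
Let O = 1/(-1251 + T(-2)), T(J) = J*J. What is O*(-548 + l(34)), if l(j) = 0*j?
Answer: 548/1247 ≈ 0.43945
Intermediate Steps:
T(J) = J**2
l(j) = 0
O = -1/1247 (O = 1/(-1251 + (-2)**2) = 1/(-1251 + 4) = 1/(-1247) = -1/1247 ≈ -0.00080192)
O*(-548 + l(34)) = -(-548 + 0)/1247 = -1/1247*(-548) = 548/1247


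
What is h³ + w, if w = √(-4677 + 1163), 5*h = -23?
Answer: -12167/125 + I*√3514 ≈ -97.336 + 59.279*I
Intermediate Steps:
h = -23/5 (h = (⅕)*(-23) = -23/5 ≈ -4.6000)
w = I*√3514 (w = √(-3514) = I*√3514 ≈ 59.279*I)
h³ + w = (-23/5)³ + I*√3514 = -12167/125 + I*√3514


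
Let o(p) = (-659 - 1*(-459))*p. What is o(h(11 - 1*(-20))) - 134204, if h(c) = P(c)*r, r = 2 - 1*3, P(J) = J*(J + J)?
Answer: 250196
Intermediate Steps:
P(J) = 2*J**2 (P(J) = J*(2*J) = 2*J**2)
r = -1 (r = 2 - 3 = -1)
h(c) = -2*c**2 (h(c) = (2*c**2)*(-1) = -2*c**2)
o(p) = -200*p (o(p) = (-659 + 459)*p = -200*p)
o(h(11 - 1*(-20))) - 134204 = -(-400)*(11 - 1*(-20))**2 - 134204 = -(-400)*(11 + 20)**2 - 134204 = -(-400)*31**2 - 134204 = -(-400)*961 - 134204 = -200*(-1922) - 134204 = 384400 - 134204 = 250196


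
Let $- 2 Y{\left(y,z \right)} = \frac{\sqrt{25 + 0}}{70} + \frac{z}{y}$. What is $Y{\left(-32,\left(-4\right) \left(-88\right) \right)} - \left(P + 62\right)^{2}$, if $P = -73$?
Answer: $- \frac{3235}{28} \approx -115.54$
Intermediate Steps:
$Y{\left(y,z \right)} = - \frac{1}{28} - \frac{z}{2 y}$ ($Y{\left(y,z \right)} = - \frac{\frac{\sqrt{25 + 0}}{70} + \frac{z}{y}}{2} = - \frac{\sqrt{25} \cdot \frac{1}{70} + \frac{z}{y}}{2} = - \frac{5 \cdot \frac{1}{70} + \frac{z}{y}}{2} = - \frac{\frac{1}{14} + \frac{z}{y}}{2} = - \frac{1}{28} - \frac{z}{2 y}$)
$Y{\left(-32,\left(-4\right) \left(-88\right) \right)} - \left(P + 62\right)^{2} = \frac{\left(-1\right) \left(-32\right) - 14 \left(\left(-4\right) \left(-88\right)\right)}{28 \left(-32\right)} - \left(-73 + 62\right)^{2} = \frac{1}{28} \left(- \frac{1}{32}\right) \left(32 - 4928\right) - \left(-11\right)^{2} = \frac{1}{28} \left(- \frac{1}{32}\right) \left(32 - 4928\right) - 121 = \frac{1}{28} \left(- \frac{1}{32}\right) \left(-4896\right) - 121 = \frac{153}{28} - 121 = - \frac{3235}{28}$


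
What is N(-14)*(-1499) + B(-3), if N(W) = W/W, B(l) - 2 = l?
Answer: -1500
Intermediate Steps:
B(l) = 2 + l
N(W) = 1
N(-14)*(-1499) + B(-3) = 1*(-1499) + (2 - 3) = -1499 - 1 = -1500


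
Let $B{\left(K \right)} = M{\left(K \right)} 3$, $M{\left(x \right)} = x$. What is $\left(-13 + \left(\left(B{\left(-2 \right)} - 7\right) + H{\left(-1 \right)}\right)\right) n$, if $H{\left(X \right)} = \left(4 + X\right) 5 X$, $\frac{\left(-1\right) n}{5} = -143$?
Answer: $-29315$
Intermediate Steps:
$n = 715$ ($n = \left(-5\right) \left(-143\right) = 715$)
$B{\left(K \right)} = 3 K$ ($B{\left(K \right)} = K 3 = 3 K$)
$H{\left(X \right)} = X \left(20 + 5 X\right)$ ($H{\left(X \right)} = \left(20 + 5 X\right) X = X \left(20 + 5 X\right)$)
$\left(-13 + \left(\left(B{\left(-2 \right)} - 7\right) + H{\left(-1 \right)}\right)\right) n = \left(-13 + \left(\left(3 \left(-2\right) - 7\right) + 5 \left(-1\right) \left(4 - 1\right)\right)\right) 715 = \left(-13 + \left(\left(-6 - 7\right) + 5 \left(-1\right) 3\right)\right) 715 = \left(-13 - 28\right) 715 = \left(-41\right) 715 = -29315$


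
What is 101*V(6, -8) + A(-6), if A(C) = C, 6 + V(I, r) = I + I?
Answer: 600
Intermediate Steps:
V(I, r) = -6 + 2*I (V(I, r) = -6 + (I + I) = -6 + 2*I)
101*V(6, -8) + A(-6) = 101*(-6 + 2*6) - 6 = 101*(-6 + 12) - 6 = 101*6 - 6 = 606 - 6 = 600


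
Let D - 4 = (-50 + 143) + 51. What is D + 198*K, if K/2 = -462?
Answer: -182804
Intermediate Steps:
K = -924 (K = 2*(-462) = -924)
D = 148 (D = 4 + ((-50 + 143) + 51) = 4 + (93 + 51) = 4 + 144 = 148)
D + 198*K = 148 + 198*(-924) = 148 - 182952 = -182804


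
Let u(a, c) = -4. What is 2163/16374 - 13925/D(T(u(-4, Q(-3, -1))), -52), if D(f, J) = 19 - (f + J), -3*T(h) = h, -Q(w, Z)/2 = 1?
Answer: -227857261/1140722 ≈ -199.75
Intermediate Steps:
Q(w, Z) = -2 (Q(w, Z) = -2*1 = -2)
T(h) = -h/3
D(f, J) = 19 - J - f (D(f, J) = 19 - (J + f) = 19 + (-J - f) = 19 - J - f)
2163/16374 - 13925/D(T(u(-4, Q(-3, -1))), -52) = 2163/16374 - 13925/(19 - 1*(-52) - (-1)*(-4)/3) = 2163*(1/16374) - 13925/(19 + 52 - 1*4/3) = 721/5458 - 13925/(19 + 52 - 4/3) = 721/5458 - 13925/209/3 = 721/5458 - 13925*3/209 = 721/5458 - 41775/209 = -227857261/1140722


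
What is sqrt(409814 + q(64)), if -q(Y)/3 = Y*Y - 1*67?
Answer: 11*sqrt(3287) ≈ 630.66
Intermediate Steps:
q(Y) = 201 - 3*Y**2 (q(Y) = -3*(Y*Y - 1*67) = -3*(Y**2 - 67) = -3*(-67 + Y**2) = 201 - 3*Y**2)
sqrt(409814 + q(64)) = sqrt(409814 + (201 - 3*64**2)) = sqrt(409814 + (201 - 3*4096)) = sqrt(409814 + (201 - 12288)) = sqrt(409814 - 12087) = sqrt(397727) = 11*sqrt(3287)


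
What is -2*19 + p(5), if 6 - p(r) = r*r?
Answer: -57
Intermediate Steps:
p(r) = 6 - r² (p(r) = 6 - r*r = 6 - r²)
-2*19 + p(5) = -2*19 + (6 - 1*5²) = -38 + (6 - 1*25) = -38 + (6 - 25) = -38 - 19 = -57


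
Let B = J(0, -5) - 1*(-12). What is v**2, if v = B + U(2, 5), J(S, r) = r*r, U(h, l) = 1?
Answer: 1444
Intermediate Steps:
J(S, r) = r**2
B = 37 (B = (-5)**2 - 1*(-12) = 25 + 12 = 37)
v = 38 (v = 37 + 1 = 38)
v**2 = 38**2 = 1444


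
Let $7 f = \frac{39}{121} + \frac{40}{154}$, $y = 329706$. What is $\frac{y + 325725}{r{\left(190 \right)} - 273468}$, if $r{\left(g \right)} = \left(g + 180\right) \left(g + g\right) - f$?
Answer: $- \frac{3886050399}{787774865} \approx -4.9329$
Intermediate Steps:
$f = \frac{493}{5929}$ ($f = \frac{\frac{39}{121} + \frac{40}{154}}{7} = \frac{39 \cdot \frac{1}{121} + 40 \cdot \frac{1}{154}}{7} = \frac{\frac{39}{121} + \frac{20}{77}}{7} = \frac{1}{7} \cdot \frac{493}{847} = \frac{493}{5929} \approx 0.083151$)
$r{\left(g \right)} = - \frac{493}{5929} + 2 g \left(180 + g\right)$ ($r{\left(g \right)} = \left(g + 180\right) \left(g + g\right) - \frac{493}{5929} = \left(180 + g\right) 2 g - \frac{493}{5929} = 2 g \left(180 + g\right) - \frac{493}{5929} = - \frac{493}{5929} + 2 g \left(180 + g\right)$)
$\frac{y + 325725}{r{\left(190 \right)} - 273468} = \frac{329706 + 325725}{\left(- \frac{493}{5929} + 2 \cdot 190^{2} + 360 \cdot 190\right) - 273468} = \frac{655431}{\left(- \frac{493}{5929} + 2 \cdot 36100 + 68400\right) - 273468} = \frac{655431}{\left(- \frac{493}{5929} + 72200 + 68400\right) - 273468} = \frac{655431}{\frac{833616907}{5929} - 273468} = \frac{655431}{- \frac{787774865}{5929}} = 655431 \left(- \frac{5929}{787774865}\right) = - \frac{3886050399}{787774865}$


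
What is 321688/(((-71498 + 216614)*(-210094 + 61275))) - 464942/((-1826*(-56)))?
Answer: -1374716415299/302344252056 ≈ -4.5469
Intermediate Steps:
321688/(((-71498 + 216614)*(-210094 + 61275))) - 464942/((-1826*(-56))) = 321688/((145116*(-148819))) - 464942/102256 = 321688/(-21596018004) - 464942*1/102256 = 321688*(-1/21596018004) - 232471/51128 = -80422/5399004501 - 232471/51128 = -1374716415299/302344252056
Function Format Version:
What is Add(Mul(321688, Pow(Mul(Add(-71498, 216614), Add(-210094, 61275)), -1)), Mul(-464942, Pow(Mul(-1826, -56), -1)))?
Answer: Rational(-1374716415299, 302344252056) ≈ -4.5469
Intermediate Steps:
Add(Mul(321688, Pow(Mul(Add(-71498, 216614), Add(-210094, 61275)), -1)), Mul(-464942, Pow(Mul(-1826, -56), -1))) = Add(Mul(321688, Pow(Mul(145116, -148819), -1)), Mul(-464942, Pow(102256, -1))) = Add(Mul(321688, Pow(-21596018004, -1)), Mul(-464942, Rational(1, 102256))) = Add(Mul(321688, Rational(-1, 21596018004)), Rational(-232471, 51128)) = Add(Rational(-80422, 5399004501), Rational(-232471, 51128)) = Rational(-1374716415299, 302344252056)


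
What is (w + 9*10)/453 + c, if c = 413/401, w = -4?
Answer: 221575/181653 ≈ 1.2198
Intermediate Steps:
c = 413/401 (c = 413*(1/401) = 413/401 ≈ 1.0299)
(w + 9*10)/453 + c = (-4 + 9*10)/453 + 413/401 = (-4 + 90)*(1/453) + 413/401 = 86*(1/453) + 413/401 = 86/453 + 413/401 = 221575/181653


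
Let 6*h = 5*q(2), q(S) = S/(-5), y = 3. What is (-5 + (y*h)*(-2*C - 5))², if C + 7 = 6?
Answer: 4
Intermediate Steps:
q(S) = -S/5 (q(S) = S*(-⅕) = -S/5)
C = -1 (C = -7 + 6 = -1)
h = -⅓ (h = (5*(-⅕*2))/6 = (5*(-⅖))/6 = (⅙)*(-2) = -⅓ ≈ -0.33333)
(-5 + (y*h)*(-2*C - 5))² = (-5 + (3*(-⅓))*(-2*(-1) - 5))² = (-5 - (2 - 5))² = (-5 - 1*(-3))² = (-5 + 3)² = (-2)² = 4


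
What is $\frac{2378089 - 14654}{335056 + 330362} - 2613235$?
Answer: $- \frac{1738891243795}{665418} \approx -2.6132 \cdot 10^{6}$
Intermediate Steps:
$\frac{2378089 - 14654}{335056 + 330362} - 2613235 = \frac{2363435}{665418} - 2613235 = - \frac{1738891243795}{665418}$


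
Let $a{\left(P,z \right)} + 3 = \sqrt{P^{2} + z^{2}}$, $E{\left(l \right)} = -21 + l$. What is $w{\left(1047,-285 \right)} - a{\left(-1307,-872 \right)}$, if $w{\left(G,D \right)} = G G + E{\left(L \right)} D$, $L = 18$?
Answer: $1097067 - \sqrt{2468633} \approx 1.0955 \cdot 10^{6}$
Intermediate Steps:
$w{\left(G,D \right)} = G^{2} - 3 D$ ($w{\left(G,D \right)} = G G + \left(-21 + 18\right) D = G^{2} - 3 D$)
$a{\left(P,z \right)} = -3 + \sqrt{P^{2} + z^{2}}$
$w{\left(1047,-285 \right)} - a{\left(-1307,-872 \right)} = \left(1047^{2} - -855\right) - \left(-3 + \sqrt{\left(-1307\right)^{2} + \left(-872\right)^{2}}\right) = \left(1096209 + 855\right) - \left(-3 + \sqrt{1708249 + 760384}\right) = 1097064 - \left(-3 + \sqrt{2468633}\right) = 1097064 + \left(3 - \sqrt{2468633}\right) = 1097067 - \sqrt{2468633}$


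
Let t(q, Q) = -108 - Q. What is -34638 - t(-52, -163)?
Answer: -34693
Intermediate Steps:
-34638 - t(-52, -163) = -34638 - (-108 - 1*(-163)) = -34638 - (-108 + 163) = -34638 - 1*55 = -34638 - 55 = -34693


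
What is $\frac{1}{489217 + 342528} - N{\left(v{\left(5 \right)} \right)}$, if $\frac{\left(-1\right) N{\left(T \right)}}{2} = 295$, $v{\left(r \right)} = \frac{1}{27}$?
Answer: $\frac{490729551}{831745} \approx 590.0$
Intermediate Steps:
$v{\left(r \right)} = \frac{1}{27}$
$N{\left(T \right)} = -590$ ($N{\left(T \right)} = \left(-2\right) 295 = -590$)
$\frac{1}{489217 + 342528} - N{\left(v{\left(5 \right)} \right)} = \frac{1}{489217 + 342528} - -590 = \frac{1}{831745} + 590 = \frac{490729551}{831745}$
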